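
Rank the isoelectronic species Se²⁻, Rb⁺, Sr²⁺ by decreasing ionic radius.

Se²⁻, Rb⁺, Sr²⁺

All of these have 36 electrons, so size is governed by nuclear charge alone: the more protons, the stronger the pull on the same electron cloud, and the smaller the ion.
Nuclear charges: Sr²⁺ (Z=38), Rb⁺ (Z=37), Se²⁻ (Z=34).
Largest to smallest: Se²⁻ > Rb⁺ > Sr²⁺.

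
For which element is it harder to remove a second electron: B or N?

N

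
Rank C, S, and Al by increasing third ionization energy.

Al < S < C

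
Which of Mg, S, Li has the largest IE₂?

Li

The second ionization energy removes an electron from the +1 ion. For each element: Mg⁺ still has 1 valence electron; S⁺ still has 5 valence electrons; Li⁺ is the bare [He] core.
Breaking into a closed-shell core is much more expensive than removing a leftover valence electron — Li has the largest IE_2 here.
Valence configurations: Mg⁺ [Ne]3s¹, S⁺ [Ne]3s²3p³.
The numbers (kJ/mol): Mg 1451, S 2252, Li 7298.
Putting it together, IE_2: Mg < S < Li.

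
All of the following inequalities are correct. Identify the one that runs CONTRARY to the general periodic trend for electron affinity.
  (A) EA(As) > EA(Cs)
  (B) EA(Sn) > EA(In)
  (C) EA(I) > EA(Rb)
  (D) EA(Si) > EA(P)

The general trend: electron affinity increases across a period and decreases down a group.
(A) As (period 4, group 15) vs Cs (period 6, group 1): the stated order agrees with the simple trend.
(B) Sn (period 5, group 14) vs In (period 5, group 13): the stated order agrees with the simple trend.
(C) I (period 5, group 17) vs Rb (period 5, group 1): the stated order agrees with the simple trend.
(D) Si (period 3, group 14) vs P (period 3, group 15): the stated order contradicts the simple trend.
The exception is (D): adding an electron to P's half-filled 3p³ is unfavourable, so Si (3p²) has the more exothermic EA.

(D)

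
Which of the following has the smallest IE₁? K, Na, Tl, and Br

K

Na is in period 3, group 1; K is in period 4, group 1; Br is in period 4, group 17; Tl is in period 6, group 13.
Across a period the outer electron is held more tightly (higher IE₁); down a group it sits in a higher shell, more shielded, and comes off more easily.
Here both period and group differ, so the two effects have to be weighed against each other.
Na > K: Na sits above K in group 1, so the down-group effect alone puts Na higher.
Tl > Na: period and group pull opposite ways; the across-period shift dominates (589 vs 496 kJ/mol).
Br > Tl: both effects reinforce here, so Br is clearly the higher of the two.
For reference (kJ/mol): Na 496, K 419, Br 1140, Tl 589.
The smallest IE₁ among these belongs to K.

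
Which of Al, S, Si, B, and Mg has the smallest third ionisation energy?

The third ionization energy removes an electron from the +2 ion. For each element: Al²⁺ still has 1 valence electron; S²⁺ still has 4 valence electrons; Si²⁺ still has 2 valence electrons; B²⁺ still has 1 valence electron; Mg²⁺ is the bare [Ne] core.
Breaking into a closed-shell core is much more expensive than removing a leftover valence electron — Mg has the largest IE_3 here.
Valence configurations: Al²⁺ [Ne]3s¹, S²⁺ [Ne]3s²3p², Si²⁺ [Ne]3s², B²⁺ [He]2s¹.
Tabulated IE_3 (kJ/mol): Al 2745, S 3357, Si 3232, B 3660, Mg 7733.
Overall IE_3 order: Al < Si < S < B < Mg.

Al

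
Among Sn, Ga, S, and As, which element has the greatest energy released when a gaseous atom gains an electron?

S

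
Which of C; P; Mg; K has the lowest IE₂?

IE_2 is the cost of taking one more electron from the +1 cation: C⁺ still has 3 valence electrons; P⁺ still has 4 valence electrons; Mg⁺ still has 1 valence electron; K⁺ is the bare [Ar] core.
Pulling an electron out of a noble-gas core costs far more than removing a remaining valence electron, so K sits at the high end of IE_2.
Valence configurations: C⁺ [He]2s²2p¹, P⁺ [Ne]3s²3p², Mg⁺ [Ne]3s¹.
Tabulated IE_2 (kJ/mol): C 2353, P 1907, Mg 1451, K 3052.
So the second ionization energies run Mg < P < C < K.

Mg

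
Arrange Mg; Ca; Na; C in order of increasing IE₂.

Ca, Mg, C, Na

IE_2 is the cost of taking one more electron from the +1 cation: Mg⁺ still has 1 valence electron; Ca⁺ still has 1 valence electron; Na⁺ is the bare [Ne] core; C⁺ still has 3 valence electrons.
Breaking into a closed-shell core is much more expensive than removing a leftover valence electron — Na has the largest IE_2 here.
Valence configurations: Mg⁺ [Ne]3s¹, Ca⁺ [Ar]4s¹, C⁺ [He]2s²2p¹.
The numbers (kJ/mol): Mg 1451, Ca 1145, Na 4562, C 2353.
Hence IE_2: Ca < Mg < C < Na.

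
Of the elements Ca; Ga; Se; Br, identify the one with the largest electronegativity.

Br

Ca is in period 4, group 2; Ga is in period 4, group 13; Se is in period 4, group 16; Br is in period 4, group 17.
EN rises left→right (higher Z_eff, smaller atoms) and falls top→bottom (larger, more shielded atoms).
All lie in period 4, so electronegativity increases left to right.
The largest electronegativity among these belongs to Br.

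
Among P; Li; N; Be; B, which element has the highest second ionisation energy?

Li

After 1 electron has been removed, what remains? P⁺ still has 4 valence electrons; Li⁺ is the bare [He] core; N⁺ still has 4 valence electrons; Be⁺ still has 1 valence electron; B⁺ still has 2 valence electrons.
Core electrons are held far more tightly than valence electrons, so Li tops the IE_2 order.
Valence configurations: P⁺ [Ne]3s²3p², N⁺ [He]2s²2p², Be⁺ [He]2s¹, B⁺ [He]2s².
Approximate IE_2 values (kJ/mol): P 1907, Li 7298, N 2856, Be 1757, B 2427.
So the second ionization energies run Be < P < B < N < Li.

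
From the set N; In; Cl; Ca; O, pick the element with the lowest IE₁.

In

IE₁ increases left→right with effective nuclear charge and decreases top→bottom as the valence shell moves farther out.
Neither a single period nor a single group — weigh both effects.
Ca > In: the two effects oppose for this pair; the down-group effect wins (590 vs 558 kJ/mol).
Cl > Ca: both effects reinforce here, so Cl is clearly the higher of the two.
O > Cl: the two effects oppose for this pair; the down-group effect wins (1314 vs 1251 kJ/mol).
N > O: this pair runs against the simple trend — see the exception note.
Note the exception: N has a higher first ionization energy than O, contrary to the simple trend — pairing an electron in O's 2p⁴ costs repulsion energy, so O ionizes more easily than half-filled N (2p³).
Tabulated first ionization energy (kJ/mol): N 1402, O 1314, Cl 1251, Ca 590, In 558.
The lowest IE₁ among these belongs to In.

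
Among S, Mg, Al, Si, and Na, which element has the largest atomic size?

Na is in period 3, group 1; Mg is in period 3, group 2; Al is in period 3, group 13; Si is in period 3, group 14; S is in period 3, group 16.
Atomic radius shrinks across a period as nuclear charge pulls the same shell inward, and grows down a group as new shells are added.
All lie in period 3, so atomic radius increases right to left.
The largest atomic size among these belongs to Na.

Na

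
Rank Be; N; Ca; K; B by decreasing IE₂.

K > N > B > Be > Ca

After 1 electron has been removed, what remains? Be⁺ still has 1 valence electron; N⁺ still has 4 valence electrons; Ca⁺ still has 1 valence electron; K⁺ is the bare [Ar] core; B⁺ still has 2 valence electrons.
Core electrons are held far more tightly than valence electrons, so K tops the IE_2 order.
Valence configurations: Be⁺ [He]2s¹, N⁺ [He]2s²2p², Ca⁺ [Ar]4s¹, B⁺ [He]2s².
The numbers (kJ/mol): Be 1757, N 2856, Ca 1145, K 3052, B 2427.
So the second ionization energies run Ca < Be < B < N < K.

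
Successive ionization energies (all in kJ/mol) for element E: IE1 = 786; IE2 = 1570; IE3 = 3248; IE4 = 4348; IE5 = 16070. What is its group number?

Group 14

Look for the largest jump between consecutive ionization energies: IE5/IE4 ≈ 3.7, far larger than any earlier ratio.
That jump marks the point where a core electron is being removed. So the atom has 4 valence electrons.
A main-group element with 4 valence electrons is in group 14.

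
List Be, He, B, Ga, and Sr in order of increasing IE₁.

Sr, Ga, B, Be, He

He is in period 1, group 18; Be is in period 2, group 2; B is in period 2, group 13; Ga is in period 4, group 13; Sr is in period 5, group 2.
First ionization energy rises across a period (greater Z_eff holds electrons more tightly) and falls down a group (valence electrons are farther from the nucleus).
These span different periods and groups, so the two trends combine.
Ga > Sr: relative to Sr, both the across-period and down-group shifts push Ga's first ionization energy up.
B > Ga: B sits above Ga in group 13, so the down-group effect alone puts B higher.
Be > B: this pair runs against the simple trend — see the exception note.
He > Be: both effects reinforce here, so He is clearly the higher of the two.
Note the exception: Be has a higher first ionization energy than B, contrary to the simple trend — removing B's lone 2p electron is easier than breaking Be's filled 2s².
For reference (kJ/mol): He 2372, Be 900, B 801, Ga 579, Sr 550.
So from lowest to highest: Sr < Ga < B < Be < He.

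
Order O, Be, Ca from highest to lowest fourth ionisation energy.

Be, O, Ca

IE_4 is the cost of taking one more electron from the +3 cation: O³⁺ still has 3 valence electrons; Be³⁺ is already 1 electron into the core; Ca³⁺ is already 1 electron into the core.
Usually core removal costs more than valence removal, but here the competition is close: a tightly held n=2 valence electron can cost more to remove than an n=3 core electron, so the actual values have to decide it.
Approximate IE_4 values (kJ/mol): O 7469, Be 21007, Ca 6491.
So the fourth ionization energies run Ca < O < Be.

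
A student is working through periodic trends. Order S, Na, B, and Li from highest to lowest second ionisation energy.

Li > Na > B > S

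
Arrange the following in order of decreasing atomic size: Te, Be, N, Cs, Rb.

Moving right in a period, electrons are added to the same shell under a stronger nuclear pull, so atoms get smaller; moving down, a new shell is opened and atoms get larger.
Neither a single period nor a single group — weigh both effects.
Be > N: both are in period 2; the period trend gives Be the larger value.
Te > Be: the two effects oppose for this pair; the down-group effect wins (136 vs 102 pm).
Rb > Te: both are in period 5; the period trend gives Rb the larger value.
Cs > Rb: they share group 1; the group trend gives Cs the larger value.
Approximate values (pm): Be 102, N 71, Rb 210, Te 136, Cs 232.
So from largest to smallest: Cs > Rb > Te > Be > N.

Cs, Rb, Te, Be, N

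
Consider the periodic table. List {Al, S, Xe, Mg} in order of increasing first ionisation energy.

Al, Mg, S, Xe

First ionization energy rises across a period (greater Z_eff holds electrons more tightly) and falls down a group (valence electrons are farther from the nucleus).
These span different periods and groups, so the two trends combine.
Mg > Al: this pair runs against the simple trend — see the exception note.
S > Mg: S lies to the right of Mg in period 3, so the across-period effect alone puts S higher.
Xe > S: the two effects oppose for this pair; the across-period effect wins (1170 vs 1000 kJ/mol).
Note the exception: Mg has a higher first ionization energy than Al, contrary to the simple trend — Al's single 3p electron is easier to remove than one from Mg's filled 3s².
Tabulated first ionization energy (kJ/mol): Mg 738, Al 578, S 1000, Xe 1170.
So from lowest to highest: Al < Mg < S < Xe.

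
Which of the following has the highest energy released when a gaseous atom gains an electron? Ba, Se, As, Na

Na is in period 3, group 1; As is in period 4, group 15; Se is in period 4, group 16; Ba is in period 6, group 2.
Electron affinity generally becomes more exothermic across a period toward the halogens and less exothermic down a group.
These span different periods and groups, so the two trends combine.
Na > Ba: period and group pull opposite ways; the down-group shift dominates (53 vs 14 kJ/mol).
As > Na: period and group pull opposite ways; the across-period shift dominates (78 vs 53 kJ/mol).
Se > As: Se lies to the right of As in period 4, so the across-period effect alone puts Se higher.
Approximate values (kJ/mol): Na 53, As 78, Se 195, Ba 14.
The highest energy released when a gaseous atom gains an electron among these belongs to Se.

Se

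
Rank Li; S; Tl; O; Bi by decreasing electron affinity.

S > O > Bi > Li > Tl

Adding an electron releases more energy for atoms nearer the top right (short of the noble gases).
Here both period and group differ, so the two effects have to be weighed against each other.
Li > Tl: period and group pull opposite ways; the down-group shift dominates (60 vs 19 kJ/mol).
Bi > Li: period and group pull opposite ways; the across-period shift dominates (91 vs 60 kJ/mol).
O > Bi: relative to Bi, both the across-period and down-group shifts push O's electron affinity up.
S > O: this pair runs against the simple trend — see the exception note.
Note the exception: S has a higher electron affinity than O, contrary to the simple trend — the compact 2p subshell of O repels the added electron more than S's larger 3p does.
Approximate values (kJ/mol): Li 60, O 141, S 200, Tl 19, Bi 91.
So from highest to lowest: S > O > Bi > Li > Tl.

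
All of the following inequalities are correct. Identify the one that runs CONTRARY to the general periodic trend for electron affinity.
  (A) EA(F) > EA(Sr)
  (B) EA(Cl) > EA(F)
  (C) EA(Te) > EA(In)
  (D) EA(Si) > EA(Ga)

The general trend: electron affinity increases across a period and decreases down a group.
(A) F (period 2, group 17) vs Sr (period 5, group 2): the stated order agrees with the simple trend.
(B) Cl (period 3, group 17) vs F (period 2, group 17): the stated order contradicts the simple trend.
(C) Te (period 5, group 16) vs In (period 5, group 13): the stated order agrees with the simple trend.
(D) Si (period 3, group 14) vs Ga (period 4, group 13): the stated order agrees with the simple trend.
The exception is (B): F's small 2p subshell makes the incoming electron feel strong e⁻–e⁻ repulsion, so Cl actually releases more energy on gaining an electron.

(B)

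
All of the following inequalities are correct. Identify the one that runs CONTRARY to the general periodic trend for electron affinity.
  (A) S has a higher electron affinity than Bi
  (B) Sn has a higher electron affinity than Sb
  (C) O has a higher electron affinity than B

The general trend: electron affinity increases across a period and decreases down a group.
(A) S (period 3, group 16) vs Bi (period 6, group 15): the stated order agrees with the simple trend.
(B) Sn (period 5, group 14) vs Sb (period 5, group 15): the stated order contradicts the simple trend.
(C) O (period 2, group 16) vs B (period 2, group 13): the stated order agrees with the simple trend.
The exception is (B): adding an electron to Sb's half-filled 5p³ is unfavourable, so Sn has the more exothermic EA.

(B)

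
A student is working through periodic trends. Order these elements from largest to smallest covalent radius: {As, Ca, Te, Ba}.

Ba > Ca > Te > As

Ca is in period 4, group 2; As is in period 4, group 15; Te is in period 5, group 16; Ba is in period 6, group 2.
Atomic radius shrinks across a period as nuclear charge pulls the same shell inward, and grows down a group as new shells are added.
Here both period and group differ, so the two effects have to be weighed against each other.
Te > As: period and group pull opposite ways; the down-group shift dominates (136 vs 121 pm).
Ca > Te: period and group pull opposite ways; the across-period shift dominates (171 vs 136 pm).
Ba > Ca: they share group 2; the group trend gives Ba the larger value.
For reference (pm): Ca 171, As 121, Te 136, Ba 196.
So from largest to smallest: Ba > Ca > Te > As.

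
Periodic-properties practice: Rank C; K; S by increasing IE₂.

The second ionization energy removes an electron from the +1 ion. For each element: C⁺ still has 3 valence electrons; K⁺ is the bare [Ar] core; S⁺ still has 5 valence electrons.
Core electrons are held far more tightly than valence electrons, so K tops the IE_2 order.
Valence configurations: C⁺ [He]2s²2p¹, S⁺ [Ne]3s²3p³.
Tabulated IE_2 (kJ/mol): C 2353, K 3052, S 2252.
So the second ionization energies run S < C < K.

S < C < K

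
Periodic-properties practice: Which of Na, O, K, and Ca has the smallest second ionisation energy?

Ca

Consider each +1 ion: Na⁺ is the bare [Ne] core; O⁺ still has 5 valence electrons; K⁺ is the bare [Ar] core; Ca⁺ still has 1 valence electron.
Usually core removal costs more than valence removal, but here the competition is close: a tightly held n=2 valence electron can cost more to remove than an n=3 core electron, so the actual values have to decide it.
Valence configurations: O⁺ [He]2s²2p³, Ca⁺ [Ar]4s¹.
Tabulated IE_2 (kJ/mol): Na 4562, O 3388, K 3052, Ca 1145.
Putting it together, IE_2: Ca < K < O < Na.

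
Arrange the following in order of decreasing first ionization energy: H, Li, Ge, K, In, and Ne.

Ne > H > Ge > In > Li > K

H is in period 1, group 1; Li is in period 2, group 1; Ne is in period 2, group 18; K is in period 4, group 1; Ge is in period 4, group 14; In is in period 5, group 13.
IE₁ increases left→right with effective nuclear charge and decreases top→bottom as the valence shell moves farther out.
Here both period and group differ, so the two effects have to be weighed against each other.
Li > K: they share group 1; the group trend gives Li the larger value.
In > Li: period and group pull opposite ways; the across-period shift dominates (558 vs 520 kJ/mol).
Ge > In: relative to In, both the across-period and down-group shifts push Ge's first ionization energy up.
H > Ge: period and group pull opposite ways; the down-group shift dominates (1312 vs 762 kJ/mol).
Ne > H: the two effects oppose for this pair; the across-period effect wins (2081 vs 1312 kJ/mol).
For reference (kJ/mol): H 1312, Li 520, Ne 2081, K 419, Ge 762, In 558.
So from highest to lowest: Ne > H > Ge > In > Li > K.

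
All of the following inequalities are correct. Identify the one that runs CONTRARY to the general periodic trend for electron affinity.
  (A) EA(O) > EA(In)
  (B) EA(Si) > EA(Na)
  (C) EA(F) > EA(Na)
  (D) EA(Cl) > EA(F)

(D)

The general trend: electron affinity increases across a period and decreases down a group.
(A) O (period 2, group 16) vs In (period 5, group 13): the stated order agrees with the simple trend.
(B) Si (period 3, group 14) vs Na (period 3, group 1): the stated order agrees with the simple trend.
(C) F (period 2, group 17) vs Na (period 3, group 1): the stated order agrees with the simple trend.
(D) Cl (period 3, group 17) vs F (period 2, group 17): the stated order contradicts the simple trend.
The exception is (D): F's small 2p subshell makes the incoming electron feel strong e⁻–e⁻ repulsion, so Cl actually releases more energy on gaining an electron.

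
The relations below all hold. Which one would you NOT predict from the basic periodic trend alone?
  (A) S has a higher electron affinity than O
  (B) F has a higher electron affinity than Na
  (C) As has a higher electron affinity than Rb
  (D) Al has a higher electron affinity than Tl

(A)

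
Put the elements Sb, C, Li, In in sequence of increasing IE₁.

Li, In, Sb, C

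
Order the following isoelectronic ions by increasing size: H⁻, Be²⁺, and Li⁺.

All of these have 2 electrons, so size is governed by nuclear charge alone: the more protons, the stronger the pull on the same electron cloud, and the smaller the ion.
Nuclear charges: Be²⁺ (Z=4), Li⁺ (Z=3), H⁻ (Z=1).
Smallest to largest: Be²⁺ < Li⁺ < H⁻.

Be²⁺ < Li⁺ < H⁻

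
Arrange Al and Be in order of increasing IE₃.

Al, Be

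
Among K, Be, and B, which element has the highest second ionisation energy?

K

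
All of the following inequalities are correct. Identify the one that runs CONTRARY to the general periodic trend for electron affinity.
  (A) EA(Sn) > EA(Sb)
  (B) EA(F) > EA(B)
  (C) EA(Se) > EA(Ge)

The general trend: electron affinity increases across a period and decreases down a group.
(A) Sn (period 5, group 14) vs Sb (period 5, group 15): the stated order contradicts the simple trend.
(B) F (period 2, group 17) vs B (period 2, group 13): the stated order agrees with the simple trend.
(C) Se (period 4, group 16) vs Ge (period 4, group 14): the stated order agrees with the simple trend.
The exception is (A): adding an electron to Sb's half-filled 5p³ is unfavourable, so Sn has the more exothermic EA.

(A)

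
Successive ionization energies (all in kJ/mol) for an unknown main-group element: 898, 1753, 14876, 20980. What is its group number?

Look for the largest jump between consecutive ionization energies: IE3/IE2 ≈ 8.5, far larger than any earlier ratio.
That jump marks the point where a core electron is being removed. So the atom has 2 valence electrons.
A main-group element with 2 valence electrons is in group 2.

Group 2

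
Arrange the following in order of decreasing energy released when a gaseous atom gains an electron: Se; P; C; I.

I > Se > C > P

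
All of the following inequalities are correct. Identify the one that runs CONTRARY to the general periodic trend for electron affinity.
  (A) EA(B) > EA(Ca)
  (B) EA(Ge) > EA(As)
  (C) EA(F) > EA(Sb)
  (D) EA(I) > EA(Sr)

(B)

The general trend: electron affinity increases across a period and decreases down a group.
(A) B (period 2, group 13) vs Ca (period 4, group 2): the stated order agrees with the simple trend.
(B) Ge (period 4, group 14) vs As (period 4, group 15): the stated order contradicts the simple trend.
(C) F (period 2, group 17) vs Sb (period 5, group 15): the stated order agrees with the simple trend.
(D) I (period 5, group 17) vs Sr (period 5, group 2): the stated order agrees with the simple trend.
The exception is (B): adding an electron to As's half-filled 4p³ is unfavourable, so Ge (4p²) has the more exothermic EA.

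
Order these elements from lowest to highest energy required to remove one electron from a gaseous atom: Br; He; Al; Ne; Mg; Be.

Al, Mg, Be, Br, Ne, He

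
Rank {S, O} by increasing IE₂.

S < O

The second ionization energy removes an electron from the +1 ion. For each element: S⁺ still has 5 valence electrons; O⁺ still has 5 valence electrons.
All are still removing valence electrons, so compare the +1 ions as you would atoms: IE_2 generally rises across a period (higher Z_eff) and falls down a group (larger shell), subject to the usual subshell exceptions.
Valence configurations: S⁺ [Ne]3s²3p³, O⁺ [He]2s²2p³.
The numbers (kJ/mol): S 2252, O 3388.
So the second ionization energies run S < O.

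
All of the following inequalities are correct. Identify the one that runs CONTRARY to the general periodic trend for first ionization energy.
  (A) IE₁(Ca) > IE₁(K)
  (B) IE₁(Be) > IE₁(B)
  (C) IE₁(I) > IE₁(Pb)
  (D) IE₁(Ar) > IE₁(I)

The general trend: first ionization energy increases across a period and decreases down a group.
(A) Ca (period 4, group 2) vs K (period 4, group 1): the stated order agrees with the simple trend.
(B) Be (period 2, group 2) vs B (period 2, group 13): the stated order contradicts the simple trend.
(C) I (period 5, group 17) vs Pb (period 6, group 14): the stated order agrees with the simple trend.
(D) Ar (period 3, group 18) vs I (period 5, group 17): the stated order agrees with the simple trend.
The exception is (B): removing B's lone 2p electron is easier than breaking Be's filled 2s².

(B)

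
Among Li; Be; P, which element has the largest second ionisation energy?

Li

The second ionization energy removes an electron from the +1 ion. For each element: Li⁺ is the bare [He] core; Be⁺ still has 1 valence electron; P⁺ still has 4 valence electrons.
Core electrons are held far more tightly than valence electrons, so Li tops the IE_2 order.
Valence configurations: Be⁺ [He]2s¹, P⁺ [Ne]3s²3p².
Tabulated IE_2 (kJ/mol): Li 7298, Be 1757, P 1907.
Hence IE_2: Be < P < Li.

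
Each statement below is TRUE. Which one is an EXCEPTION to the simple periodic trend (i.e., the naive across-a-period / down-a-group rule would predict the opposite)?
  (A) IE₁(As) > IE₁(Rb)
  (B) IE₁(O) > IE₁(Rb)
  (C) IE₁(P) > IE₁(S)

(C)

The general trend: IE₁ increases across a period and decreases down a group.
(A) As (period 4, group 15) vs Rb (period 5, group 1): the stated order agrees with the simple trend.
(B) O (period 2, group 16) vs Rb (period 5, group 1): the stated order agrees with the simple trend.
(C) P (period 3, group 15) vs S (period 3, group 16): the stated order contradicts the simple trend.
The exception is (C): S (3p⁴) ionizes more easily than half-filled P (3p³) because the paired 3p electron in S is pushed out by e⁻–e⁻ repulsion.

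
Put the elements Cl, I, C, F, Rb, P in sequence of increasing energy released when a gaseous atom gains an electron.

C is in period 2, group 14; F is in period 2, group 17; P is in period 3, group 15; Cl is in period 3, group 17; Rb is in period 5, group 1; I is in period 5, group 17.
Atoms with high Z_eff and room in the valence shell (especially the halogens) have the most exothermic electron affinities.
Here both period and group differ, so the two effects have to be weighed against each other.
P > Rb: relative to Rb, both the across-period and down-group shifts push P's electron affinity up.
C > P: period and group pull opposite ways; the down-group shift dominates (122 vs 72 kJ/mol).
I > C: the two effects oppose for this pair; the across-period effect wins (295 vs 122 kJ/mol).
F > I: F sits above I in group 17, so the down-group effect alone puts F higher.
Cl > F: this pair runs against the simple trend — see the exception note.
Note the exception: Cl has a higher electron affinity than F, contrary to the simple trend — F's small 2p subshell makes the incoming electron feel strong e⁻–e⁻ repulsion, so Cl actually releases more energy on gaining an electron.
Approximate values (kJ/mol): C 122, F 328, P 72, Cl 349, Rb 47, I 295.
So from lowest to highest: Rb < P < C < I < F < Cl.

Rb, P, C, I, F, Cl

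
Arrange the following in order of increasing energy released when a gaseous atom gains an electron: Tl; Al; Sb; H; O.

Tl < Al < H < Sb < O

H is in period 1, group 1; O is in period 2, group 16; Al is in period 3, group 13; Sb is in period 5, group 15; Tl is in period 6, group 13.
Adding an electron releases more energy for atoms nearer the top right (short of the noble gases).
Neither a single period nor a single group — weigh both effects.
Al > Tl: Al sits above Tl in group 13, so the down-group effect alone puts Al higher.
H > Al: the two effects oppose for this pair; the down-group effect wins (73 vs 42 kJ/mol).
Sb > H: the two effects oppose for this pair; the across-period effect wins (103 vs 73 kJ/mol).
O > Sb: both effects reinforce here, so O is clearly the higher of the two.
Tabulated electron affinity (kJ/mol): H 73, O 141, Al 42, Sb 103, Tl 19.
So from lowest to highest: Tl < Al < H < Sb < O.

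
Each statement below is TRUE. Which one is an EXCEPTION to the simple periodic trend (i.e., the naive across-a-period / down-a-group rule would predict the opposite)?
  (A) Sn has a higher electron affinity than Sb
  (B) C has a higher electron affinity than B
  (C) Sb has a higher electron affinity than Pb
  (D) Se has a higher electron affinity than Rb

The general trend: electron affinity increases across a period and decreases down a group.
(A) Sn (period 5, group 14) vs Sb (period 5, group 15): the stated order contradicts the simple trend.
(B) C (period 2, group 14) vs B (period 2, group 13): the stated order agrees with the simple trend.
(C) Sb (period 5, group 15) vs Pb (period 6, group 14): the stated order agrees with the simple trend.
(D) Se (period 4, group 16) vs Rb (period 5, group 1): the stated order agrees with the simple trend.
The exception is (A): adding an electron to Sb's half-filled 5p³ is unfavourable, so Sn has the more exothermic EA.

(A)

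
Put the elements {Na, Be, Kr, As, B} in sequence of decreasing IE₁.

Be is in period 2, group 2; B is in period 2, group 13; Na is in period 3, group 1; As is in period 4, group 15; Kr is in period 4, group 18.
Removing the outermost electron gets harder across a period and easier down a group.
Neither a single period nor a single group — weigh both effects.
B > Na: both effects reinforce here, so B is clearly the higher of the two.
Be > B: this pair runs against the simple trend — see the exception note.
As > Be: the two effects oppose for this pair; the across-period effect wins (947 vs 900 kJ/mol).
Kr > As: both are in period 4; the period trend gives Kr the larger value.
Note the exception: Be has a higher first ionization energy than B, contrary to the simple trend — removing B's lone 2p electron is easier than breaking Be's filled 2s².
Tabulated first ionization energy (kJ/mol): Be 900, B 801, Na 496, As 947, Kr 1351.
So from highest to lowest: Kr > As > Be > B > Na.

Kr > As > Be > B > Na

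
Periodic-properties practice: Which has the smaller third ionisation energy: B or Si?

Si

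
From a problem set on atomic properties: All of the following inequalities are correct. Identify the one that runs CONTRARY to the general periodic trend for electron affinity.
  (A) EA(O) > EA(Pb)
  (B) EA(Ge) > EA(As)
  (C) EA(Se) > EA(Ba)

(B)

The general trend: electron affinity increases across a period and decreases down a group.
(A) O (period 2, group 16) vs Pb (period 6, group 14): the stated order agrees with the simple trend.
(B) Ge (period 4, group 14) vs As (period 4, group 15): the stated order contradicts the simple trend.
(C) Se (period 4, group 16) vs Ba (period 6, group 2): the stated order agrees with the simple trend.
The exception is (B): adding an electron to As's half-filled 4p³ is unfavourable, so Ge (4p²) has the more exothermic EA.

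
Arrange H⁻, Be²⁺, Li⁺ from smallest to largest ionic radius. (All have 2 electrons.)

All of these have 2 electrons, so size is governed by nuclear charge alone: the more protons, the stronger the pull on the same electron cloud, and the smaller the ion.
Nuclear charges: Be²⁺ (Z=4), Li⁺ (Z=3), H⁻ (Z=1).
Smallest to largest: Be²⁺ < Li⁺ < H⁻.

Be²⁺ < Li⁺ < H⁻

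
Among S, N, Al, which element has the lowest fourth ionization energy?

S

Consider each +3 ion: S³⁺ still has 3 valence electrons; N³⁺ still has 2 valence electrons; Al³⁺ is the bare [Ne] core.
Breaking into a closed-shell core is much more expensive than removing a leftover valence electron — Al has the largest IE_4 here.
Valence configurations: S³⁺ [Ne]3s²3p¹, N³⁺ [He]2s².
The numbers (kJ/mol): S 4556, N 7475, Al 11577.
Putting it together, IE_4: S < N < Al.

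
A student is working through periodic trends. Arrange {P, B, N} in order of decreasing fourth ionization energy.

Consider each +3 ion: P³⁺ still has 2 valence electrons; B³⁺ is the bare [He] core; N³⁺ still has 2 valence electrons.
Pulling an electron out of a noble-gas core costs far more than removing a remaining valence electron, so B sits at the high end of IE_4.
Valence configurations: P³⁺ [Ne]3s², N³⁺ [He]2s².
Tabulated IE_4 (kJ/mol): P 4964, B 25026, N 7475.
Overall IE_4 order: P < N < B.

B > N > P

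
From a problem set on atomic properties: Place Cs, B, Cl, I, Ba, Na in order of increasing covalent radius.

B < Cl < I < Na < Ba < Cs

Moving right in a period, electrons are added to the same shell under a stronger nuclear pull, so atoms get smaller; moving down, a new shell is opened and atoms get larger.
These span different periods and groups, so the two trends combine.
Cl > B: period and group pull opposite ways; the down-group shift dominates (99 vs 85 pm).
I > Cl: I sits below Cl in group 17, so the down-group effect alone puts I larger.
Na > I: period and group pull opposite ways; the across-period shift dominates (155 vs 133 pm).
Ba > Na: period and group pull opposite ways; the down-group shift dominates (196 vs 155 pm).
Cs > Ba: both are in period 6; the period trend gives Cs the larger value.
For reference (pm): B 85, Na 155, Cl 99, I 133, Cs 232, Ba 196.
So from smallest to largest: B < Cl < I < Na < Ba < Cs.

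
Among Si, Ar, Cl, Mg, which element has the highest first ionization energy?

Across a period the outer electron is held more tightly (higher IE₁); down a group it sits in a higher shell, more shielded, and comes off more easily.
All lie in period 3, so first ionization energy increases left to right.
The highest first ionization energy among these belongs to Ar.

Ar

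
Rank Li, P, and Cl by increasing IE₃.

The third ionization energy removes an electron from the +2 ion. For each element: Li²⁺ is already 1 electron into the core; P²⁺ still has 3 valence electrons; Cl²⁺ still has 5 valence electrons.
Core electrons are held far more tightly than valence electrons, so Li tops the IE_3 order.
Valence configurations: P²⁺ [Ne]3s²3p¹, Cl²⁺ [Ne]3s²3p³.
Approximate IE_3 values (kJ/mol): Li 11815, P 2914, Cl 3822.
So the third ionization energies run P < Cl < Li.

P < Cl < Li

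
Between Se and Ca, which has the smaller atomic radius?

Ca is in period 4, group 2; Se is in period 4, group 16.
Across a period the added protons contract the valence shell; down a group each new principal shell makes the atom larger.
All lie in period 4, so atomic radius increases right to left.
So Se has the smaller atomic radius (Se < Ca).

Se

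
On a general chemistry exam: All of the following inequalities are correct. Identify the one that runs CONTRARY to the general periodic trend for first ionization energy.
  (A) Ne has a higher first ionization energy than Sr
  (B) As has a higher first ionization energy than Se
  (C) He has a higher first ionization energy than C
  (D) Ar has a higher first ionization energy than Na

(B)

The general trend: first ionization energy increases across a period and decreases down a group.
(A) Ne (period 2, group 18) vs Sr (period 5, group 2): the stated order agrees with the simple trend.
(B) As (period 4, group 15) vs Se (period 4, group 16): the stated order contradicts the simple trend.
(C) He (period 1, group 18) vs C (period 2, group 14): the stated order agrees with the simple trend.
(D) Ar (period 3, group 18) vs Na (period 3, group 1): the stated order agrees with the simple trend.
The exception is (B): Se (4p⁴) ionizes more easily than half-filled As (4p³).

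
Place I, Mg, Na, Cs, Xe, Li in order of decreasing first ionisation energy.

Li is in period 2, group 1; Na is in period 3, group 1; Mg is in period 3, group 2; I is in period 5, group 17; Xe is in period 5, group 18; Cs is in period 6, group 1.
First ionization energy rises across a period (greater Z_eff holds electrons more tightly) and falls down a group (valence electrons are farther from the nucleus).
Here both period and group differ, so the two effects have to be weighed against each other.
Na > Cs: Na sits above Cs in group 1, so the down-group effect alone puts Na higher.
Li > Na: they share group 1; the group trend gives Li the larger value.
Mg > Li: the two effects oppose for this pair; the across-period effect wins (738 vs 520 kJ/mol).
I > Mg: the two effects oppose for this pair; the across-period effect wins (1008 vs 738 kJ/mol).
Xe > I: both are in period 5; the period trend gives Xe the larger value.
For reference (kJ/mol): Li 520, Na 496, Mg 738, I 1008, Xe 1170, Cs 376.
So from highest to lowest: Xe > I > Mg > Li > Na > Cs.

Xe > I > Mg > Li > Na > Cs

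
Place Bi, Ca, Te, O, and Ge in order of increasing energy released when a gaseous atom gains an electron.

Ca, Bi, Ge, O, Te

O is in period 2, group 16; Ca is in period 4, group 2; Ge is in period 4, group 14; Te is in period 5, group 16; Bi is in period 6, group 15.
Electron affinity generally becomes more exothermic across a period toward the halogens and less exothermic down a group.
Here both period and group differ, so the two effects have to be weighed against each other.
Bi > Ca: the two effects oppose for this pair; the across-period effect wins (91 vs 2 kJ/mol).
Ge > Bi: period and group pull opposite ways; the down-group shift dominates (119 vs 91 kJ/mol).
O > Ge: relative to Ge, both the across-period and down-group shifts push O's electron affinity up.
Te > O: this pair runs against the simple trend — see the exception note.
Note the exception: Te has a higher electron affinity than O, contrary to the simple trend — O's compact 2p subshell gives strong electron–electron repulsion on the added electron.
Approximate values (kJ/mol): O 141, Ca 2, Ge 119, Te 190, Bi 91.
So from lowest to highest: Ca < Bi < Ge < O < Te.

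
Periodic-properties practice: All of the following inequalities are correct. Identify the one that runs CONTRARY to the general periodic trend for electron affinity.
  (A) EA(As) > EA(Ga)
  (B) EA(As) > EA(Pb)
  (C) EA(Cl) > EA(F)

(C)

The general trend: electron affinity increases across a period and decreases down a group.
(A) As (period 4, group 15) vs Ga (period 4, group 13): the stated order agrees with the simple trend.
(B) As (period 4, group 15) vs Pb (period 6, group 14): the stated order agrees with the simple trend.
(C) Cl (period 3, group 17) vs F (period 2, group 17): the stated order contradicts the simple trend.
The exception is (C): F's small 2p subshell makes the incoming electron feel strong e⁻–e⁻ repulsion, so Cl actually releases more energy on gaining an electron.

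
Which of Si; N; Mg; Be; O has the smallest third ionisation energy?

The third ionization energy removes an electron from the +2 ion. For each element: Si²⁺ still has 2 valence electrons; N²⁺ still has 3 valence electrons; Mg²⁺ is the bare [Ne] core; Be²⁺ is the bare [He] core; O²⁺ still has 4 valence electrons.
Pulling an electron out of a noble-gas core costs far more than removing a remaining valence electron, so Mg and Be sit at the high end of IE_3.
Valence configurations: Si²⁺ [Ne]3s², N²⁺ [He]2s²2p¹, O²⁺ [He]2s²2p².
Tabulated IE_3 (kJ/mol): Si 3232, N 4578, Mg 7733, Be 14849, O 5300.
Putting it together, IE_3: Si < N < O < Mg < Be.

Si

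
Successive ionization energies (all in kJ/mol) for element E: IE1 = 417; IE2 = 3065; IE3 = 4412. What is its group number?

Group 1

Look for the largest jump between consecutive ionization energies: IE2/IE1 ≈ 7.4, far larger than any earlier ratio.
That jump marks the point where a core electron is being removed. So the atom has 1 valence electron.
A main-group element with 1 valence electron is in group 1.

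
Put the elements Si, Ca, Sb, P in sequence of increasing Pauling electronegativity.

Si is in period 3, group 14; P is in period 3, group 15; Ca is in period 4, group 2; Sb is in period 5, group 15.
Atoms toward the upper right of the periodic table pull bonding electrons most strongly.
Here both period and group differ, so the two effects have to be weighed against each other.
Si > Ca: relative to Ca, both the across-period and down-group shifts push Si's electronegativity up.
Sb > Si: the two effects oppose for this pair; the across-period effect wins (2.05 vs 1.90).
P > Sb: P sits above Sb in group 15, so the down-group effect alone puts P higher.
Approximate values (Pauling): Si 1.90, P 2.19, Ca 1.00, Sb 2.05.
So from lowest to highest: Ca < Si < Sb < P.

Ca < Si < Sb < P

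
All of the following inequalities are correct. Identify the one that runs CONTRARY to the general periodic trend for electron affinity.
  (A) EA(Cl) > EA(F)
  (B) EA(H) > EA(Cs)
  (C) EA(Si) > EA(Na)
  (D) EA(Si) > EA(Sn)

The general trend: electron affinity increases across a period and decreases down a group.
(A) Cl (period 3, group 17) vs F (period 2, group 17): the stated order contradicts the simple trend.
(B) H (period 1, group 1) vs Cs (period 6, group 1): the stated order agrees with the simple trend.
(C) Si (period 3, group 14) vs Na (period 3, group 1): the stated order agrees with the simple trend.
(D) Si (period 3, group 14) vs Sn (period 5, group 14): the stated order agrees with the simple trend.
The exception is (A): F's small 2p subshell makes the incoming electron feel strong e⁻–e⁻ repulsion, so Cl actually releases more energy on gaining an electron.

(A)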